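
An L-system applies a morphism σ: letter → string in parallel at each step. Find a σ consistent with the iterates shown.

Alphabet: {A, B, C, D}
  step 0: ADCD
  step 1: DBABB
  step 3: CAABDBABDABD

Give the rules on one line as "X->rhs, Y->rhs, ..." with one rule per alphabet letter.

  step 0 ⇒ step 1: ADCD ⇒ D·B·AB·B
    A ↦ D
    C ↦ AB
    D ↦ B
    B ↦ CA  (constrained at step 1)

A->D, B->CA, C->AB, D->B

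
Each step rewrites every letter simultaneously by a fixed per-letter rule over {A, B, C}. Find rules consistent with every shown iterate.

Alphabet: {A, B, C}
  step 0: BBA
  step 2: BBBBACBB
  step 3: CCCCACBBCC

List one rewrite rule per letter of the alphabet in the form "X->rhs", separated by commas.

  step 2 ⇒ step 3: BBBBACBB ⇒ C·C·C·C·AC·BB·C·C
    A ↦ AC
    B ↦ C
    C ↦ BB

A->AC, B->C, C->BB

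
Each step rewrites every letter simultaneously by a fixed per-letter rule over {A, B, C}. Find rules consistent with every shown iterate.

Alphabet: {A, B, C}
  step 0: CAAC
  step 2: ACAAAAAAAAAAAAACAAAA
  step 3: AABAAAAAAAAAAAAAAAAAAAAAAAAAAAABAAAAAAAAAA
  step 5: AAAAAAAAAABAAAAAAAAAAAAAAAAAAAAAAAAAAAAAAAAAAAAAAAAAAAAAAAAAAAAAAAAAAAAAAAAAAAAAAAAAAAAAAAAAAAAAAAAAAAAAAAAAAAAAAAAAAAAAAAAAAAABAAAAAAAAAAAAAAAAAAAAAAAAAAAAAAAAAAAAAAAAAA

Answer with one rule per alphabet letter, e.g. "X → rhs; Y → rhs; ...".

A->AA, B->AC, C->BAA

  step 2 ⇒ step 3: ACAAAAAAAAAAAAACAAAA ⇒ AA·BAA·AA·AA·AA·AA·AA·AA·AA·AA·AA·AA·AA·AA·AA·BAA·AA·AA·AA·AA
    A ↦ AA
    C ↦ BAA
    B ↦ AC  (constrained at step 3)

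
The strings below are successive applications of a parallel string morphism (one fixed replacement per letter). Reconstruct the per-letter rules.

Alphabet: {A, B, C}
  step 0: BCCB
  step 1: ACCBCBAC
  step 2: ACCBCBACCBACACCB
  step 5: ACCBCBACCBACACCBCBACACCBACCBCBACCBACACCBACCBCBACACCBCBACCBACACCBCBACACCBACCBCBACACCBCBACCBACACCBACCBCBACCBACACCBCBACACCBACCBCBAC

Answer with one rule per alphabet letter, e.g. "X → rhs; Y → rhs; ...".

  step 1 ⇒ step 2: ACCBCBAC ⇒ AC·CB·CB·AC·CB·AC·AC·CB
    A ↦ AC
    B ↦ AC
    C ↦ CB

A->AC, B->AC, C->CB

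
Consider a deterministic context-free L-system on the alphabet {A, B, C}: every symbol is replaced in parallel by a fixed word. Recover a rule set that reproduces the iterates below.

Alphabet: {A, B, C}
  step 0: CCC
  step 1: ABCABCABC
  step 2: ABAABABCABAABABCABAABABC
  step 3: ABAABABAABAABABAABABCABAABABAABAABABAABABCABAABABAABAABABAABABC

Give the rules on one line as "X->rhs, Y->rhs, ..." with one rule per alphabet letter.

  step 2 ⇒ step 3: ABAABABCABAABABCABAABABC ⇒ ABA·AB·ABA·ABA·AB·ABA·AB·ABC·ABA·AB·ABA·ABA·AB·ABA·AB·ABC·ABA·AB·ABA·ABA·AB·ABA·AB·ABC
    A ↦ ABA
    B ↦ AB
    C ↦ ABC

A->ABA, B->AB, C->ABC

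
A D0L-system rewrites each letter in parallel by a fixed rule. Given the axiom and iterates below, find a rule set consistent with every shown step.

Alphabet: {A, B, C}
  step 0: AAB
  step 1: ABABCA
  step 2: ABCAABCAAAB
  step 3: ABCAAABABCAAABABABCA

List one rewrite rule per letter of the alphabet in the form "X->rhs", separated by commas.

  step 2 ⇒ step 3: ABCAABCAAAB ⇒ AB·CA·A·AB·AB·CA·A·AB·AB·AB·CA
    A ↦ AB
    B ↦ CA
    C ↦ A

A->AB, B->CA, C->A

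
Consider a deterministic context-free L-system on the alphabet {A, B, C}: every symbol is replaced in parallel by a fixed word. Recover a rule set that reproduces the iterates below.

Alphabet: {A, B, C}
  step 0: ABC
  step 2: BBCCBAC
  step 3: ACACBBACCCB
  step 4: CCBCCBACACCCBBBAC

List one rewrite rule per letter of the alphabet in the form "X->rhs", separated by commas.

  step 3 ⇒ step 4: ACACBBACCCB ⇒ CC·B·CC·B·AC·AC·CC·B·B·B·AC
    A ↦ CC
    B ↦ AC
    C ↦ B

A->CC, B->AC, C->B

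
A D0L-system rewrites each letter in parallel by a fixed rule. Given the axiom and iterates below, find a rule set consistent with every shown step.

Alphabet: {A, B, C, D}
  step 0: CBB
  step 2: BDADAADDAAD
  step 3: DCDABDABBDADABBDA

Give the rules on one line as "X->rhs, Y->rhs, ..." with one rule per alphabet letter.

A->B, B->DC, C->AD, D->DA

  step 2 ⇒ step 3: BDADAADDAAD ⇒ DC·DA·B·DA·B·B·DA·DA·B·B·DA
    A ↦ B
    B ↦ DC
    D ↦ DA
    C ↦ AD  (constrained at step 0)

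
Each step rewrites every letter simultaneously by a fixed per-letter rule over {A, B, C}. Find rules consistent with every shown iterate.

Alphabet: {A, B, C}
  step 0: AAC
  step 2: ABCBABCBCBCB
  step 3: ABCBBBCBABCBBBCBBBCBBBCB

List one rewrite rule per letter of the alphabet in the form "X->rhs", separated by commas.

  step 2 ⇒ step 3: ABCBABCBCBCB ⇒ AB·CB·BB·CB·AB·CB·BB·CB·BB·CB·BB·CB
    A ↦ AB
    B ↦ CB
    C ↦ BB

A->AB, B->CB, C->BB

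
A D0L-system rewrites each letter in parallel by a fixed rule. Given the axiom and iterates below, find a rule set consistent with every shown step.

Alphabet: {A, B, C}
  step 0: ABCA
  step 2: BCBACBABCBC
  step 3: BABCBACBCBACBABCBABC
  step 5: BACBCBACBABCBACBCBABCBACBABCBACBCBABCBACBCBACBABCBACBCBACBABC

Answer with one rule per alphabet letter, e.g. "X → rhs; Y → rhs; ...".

A->C, B->BA, C->BC

  step 2 ⇒ step 3: BCBACBABCBC ⇒ BA·BC·BA·C·BC·BA·C·BA·BC·BA·BC
    A ↦ C
    B ↦ BA
    C ↦ BC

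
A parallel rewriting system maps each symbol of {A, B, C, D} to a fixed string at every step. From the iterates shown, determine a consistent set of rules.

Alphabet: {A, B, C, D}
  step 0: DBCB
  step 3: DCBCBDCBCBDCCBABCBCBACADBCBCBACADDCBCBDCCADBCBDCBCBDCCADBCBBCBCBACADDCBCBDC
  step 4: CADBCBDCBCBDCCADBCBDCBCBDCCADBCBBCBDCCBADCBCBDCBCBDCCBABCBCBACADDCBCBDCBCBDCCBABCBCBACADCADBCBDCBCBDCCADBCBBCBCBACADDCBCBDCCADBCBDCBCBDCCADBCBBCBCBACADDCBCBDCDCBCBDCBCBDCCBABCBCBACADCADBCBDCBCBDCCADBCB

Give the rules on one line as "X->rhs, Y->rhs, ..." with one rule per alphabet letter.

A->CBA, B->DC, C->BCB, D->CAD

  step 3 ⇒ step 4: DCBCBDCBCBDCCBABCBCBACADBCBCBACADDCBCBDCCADBCBDCBCBDCCADBCBBCBCBACADDCBCBDC ⇒ CAD·BCB·DC·BCB·DC·CAD·BCB·DC·BCB·DC·CAD·BCB·BCB·DC·CBA·DC·BCB·DC·BCB·DC·CBA·BCB·CBA·CAD·DC·BCB·DC·BCB·DC·CBA·BCB·CBA·CAD·CAD·BCB·DC·BCB·DC·CAD·BCB·BCB·CBA·CAD·DC·BCB·DC·CAD·BCB·DC·BCB·DC·CAD·BCB·BCB·CBA·CAD·DC·BCB·DC·DC·BCB·DC·BCB·DC·CBA·BCB·CBA·CAD·CAD·BCB·DC·BCB·DC·CAD·BCB
    A ↦ CBA
    B ↦ DC
    C ↦ BCB
    D ↦ CAD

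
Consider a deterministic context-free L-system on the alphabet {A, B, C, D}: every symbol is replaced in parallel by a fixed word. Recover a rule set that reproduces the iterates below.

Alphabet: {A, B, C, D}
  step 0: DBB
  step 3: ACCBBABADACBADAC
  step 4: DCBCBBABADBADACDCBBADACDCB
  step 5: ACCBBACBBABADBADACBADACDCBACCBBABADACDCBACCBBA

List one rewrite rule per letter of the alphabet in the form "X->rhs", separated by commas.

A->D, B->BA, C->CB, D->AC

  step 4 ⇒ step 5: DCBCBBABADBADACDCBBADACDCB ⇒ AC·CB·BA·CB·BA·BA·D·BA·D·AC·BA·D·AC·D·CB·AC·CB·BA·BA·D·AC·D·CB·AC·CB·BA
    A ↦ D
    B ↦ BA
    C ↦ CB
    D ↦ AC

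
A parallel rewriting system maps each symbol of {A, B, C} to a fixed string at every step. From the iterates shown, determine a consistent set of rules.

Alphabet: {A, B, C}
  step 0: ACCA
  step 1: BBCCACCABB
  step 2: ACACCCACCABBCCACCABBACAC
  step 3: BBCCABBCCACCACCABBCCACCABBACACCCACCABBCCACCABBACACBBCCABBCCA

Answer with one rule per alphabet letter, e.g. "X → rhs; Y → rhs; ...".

  step 2 ⇒ step 3: ACACCCACCABBCCACCABBACAC ⇒ BB·CCA·BB·CCA·CCA·CCA·BB·CCA·CCA·BB·AC·AC·CCA·CCA·BB·CCA·CCA·BB·AC·AC·BB·CCA·BB·CCA
    A ↦ BB
    B ↦ AC
    C ↦ CCA

A->BB, B->AC, C->CCA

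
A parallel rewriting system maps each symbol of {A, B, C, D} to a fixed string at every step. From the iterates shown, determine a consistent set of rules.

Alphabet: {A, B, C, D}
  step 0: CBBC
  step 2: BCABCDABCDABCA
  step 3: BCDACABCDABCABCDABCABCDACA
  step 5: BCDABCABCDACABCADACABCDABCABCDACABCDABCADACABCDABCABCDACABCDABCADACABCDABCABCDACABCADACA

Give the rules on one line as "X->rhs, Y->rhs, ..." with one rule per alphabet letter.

  step 2 ⇒ step 3: BCABCDABCDABCA ⇒ BC·DA·CA·BC·DA·B·CA·BC·DA·B·CA·BC·DA·CA
    A ↦ CA
    B ↦ BC
    C ↦ DA
    D ↦ B

A->CA, B->BC, C->DA, D->B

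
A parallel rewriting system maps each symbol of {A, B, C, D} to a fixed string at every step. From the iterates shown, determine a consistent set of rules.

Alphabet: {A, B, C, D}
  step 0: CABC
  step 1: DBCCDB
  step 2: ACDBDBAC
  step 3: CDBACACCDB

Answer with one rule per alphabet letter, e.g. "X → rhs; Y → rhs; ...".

  step 2 ⇒ step 3: ACDBDBAC ⇒ C·DB·A·C·A·C·C·DB
    A ↦ C
    B ↦ C
    C ↦ DB
    D ↦ A

A->C, B->C, C->DB, D->A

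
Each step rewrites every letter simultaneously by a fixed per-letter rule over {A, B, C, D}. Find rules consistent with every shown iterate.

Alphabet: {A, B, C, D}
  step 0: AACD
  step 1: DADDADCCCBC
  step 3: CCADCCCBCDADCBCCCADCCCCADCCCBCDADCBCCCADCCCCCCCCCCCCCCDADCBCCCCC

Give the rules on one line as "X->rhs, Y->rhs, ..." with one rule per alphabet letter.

A->DAD, B->AD, C->CC, D->CBC

  step 0 ⇒ step 1: AACD ⇒ DAD·DAD·CC·CBC
    A ↦ DAD
    C ↦ CC
    D ↦ CBC
    B ↦ AD  (constrained at step 1)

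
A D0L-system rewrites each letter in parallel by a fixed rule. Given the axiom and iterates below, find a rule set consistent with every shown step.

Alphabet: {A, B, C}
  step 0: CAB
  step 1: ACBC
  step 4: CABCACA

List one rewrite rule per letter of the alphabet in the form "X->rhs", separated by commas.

  step 0 ⇒ step 1: CAB ⇒ A·C·BC
    A ↦ C
    B ↦ BC
    C ↦ A

A->C, B->BC, C->A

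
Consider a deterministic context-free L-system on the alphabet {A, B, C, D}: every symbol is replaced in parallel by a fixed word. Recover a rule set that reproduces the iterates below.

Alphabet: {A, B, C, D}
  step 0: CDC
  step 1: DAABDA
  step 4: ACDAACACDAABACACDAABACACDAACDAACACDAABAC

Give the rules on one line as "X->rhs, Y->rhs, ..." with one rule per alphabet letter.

  step 0 ⇒ step 1: CDC ⇒ DA·AB·DA
    C ↦ DA
    D ↦ AB
    A ↦ AC  (constrained at step 1)
    B ↦ A  (constrained at step 1)

A->AC, B->A, C->DA, D->AB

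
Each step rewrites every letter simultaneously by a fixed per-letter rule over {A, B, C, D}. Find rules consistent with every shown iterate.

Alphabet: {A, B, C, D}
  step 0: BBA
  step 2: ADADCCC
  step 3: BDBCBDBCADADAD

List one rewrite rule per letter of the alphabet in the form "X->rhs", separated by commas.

A->BDB, B->C, C->AD, D->C

  step 2 ⇒ step 3: ADADCCC ⇒ BDB·C·BDB·C·AD·AD·AD
    A ↦ BDB
    C ↦ AD
    D ↦ C
    B ↦ C  (constrained at step 0)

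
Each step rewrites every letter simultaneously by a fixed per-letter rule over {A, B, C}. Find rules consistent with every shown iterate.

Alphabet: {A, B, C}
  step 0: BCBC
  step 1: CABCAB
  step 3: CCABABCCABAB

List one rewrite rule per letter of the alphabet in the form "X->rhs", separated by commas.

A->C, B->C, C->AB

  step 0 ⇒ step 1: BCBC ⇒ C·AB·C·AB
    B ↦ C
    C ↦ AB
    A ↦ C  (constrained at step 1)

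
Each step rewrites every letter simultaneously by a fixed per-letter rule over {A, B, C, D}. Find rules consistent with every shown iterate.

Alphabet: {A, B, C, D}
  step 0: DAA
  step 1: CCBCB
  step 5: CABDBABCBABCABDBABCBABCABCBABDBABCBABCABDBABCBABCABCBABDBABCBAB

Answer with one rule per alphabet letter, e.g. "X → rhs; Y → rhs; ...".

  step 0 ⇒ step 1: DAA ⇒ C·CB·CB
    A ↦ CB
    D ↦ C
    B ↦ AB  (constrained at step 1)
    C ↦ DB  (constrained at step 1)

A->CB, B->AB, C->DB, D->C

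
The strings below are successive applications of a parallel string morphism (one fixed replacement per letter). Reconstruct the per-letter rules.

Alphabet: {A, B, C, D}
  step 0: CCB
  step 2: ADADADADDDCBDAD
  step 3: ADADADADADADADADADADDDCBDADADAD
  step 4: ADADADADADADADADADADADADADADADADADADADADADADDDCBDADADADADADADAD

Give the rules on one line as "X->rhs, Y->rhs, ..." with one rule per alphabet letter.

A->AD, B->CBD, C->DD, D->AD

  step 3 ⇒ step 4: ADADADADADADADADADADDDCBDADADAD ⇒ AD·AD·AD·AD·AD·AD·AD·AD·AD·AD·AD·AD·AD·AD·AD·AD·AD·AD·AD·AD·AD·AD·DD·CBD·AD·AD·AD·AD·AD·AD·AD
    A ↦ AD
    B ↦ CBD
    C ↦ DD
    D ↦ AD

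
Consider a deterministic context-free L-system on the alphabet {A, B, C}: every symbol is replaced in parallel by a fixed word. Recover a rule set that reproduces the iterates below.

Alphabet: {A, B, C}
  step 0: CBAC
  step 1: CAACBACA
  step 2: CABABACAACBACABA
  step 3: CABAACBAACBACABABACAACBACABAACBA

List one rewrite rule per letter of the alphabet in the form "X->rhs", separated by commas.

  step 2 ⇒ step 3: CABABACAACBACABA ⇒ CA·BA·AC·BA·AC·BA·CA·BA·BA·CA·AC·BA·CA·BA·AC·BA
    A ↦ BA
    B ↦ AC
    C ↦ CA

A->BA, B->AC, C->CA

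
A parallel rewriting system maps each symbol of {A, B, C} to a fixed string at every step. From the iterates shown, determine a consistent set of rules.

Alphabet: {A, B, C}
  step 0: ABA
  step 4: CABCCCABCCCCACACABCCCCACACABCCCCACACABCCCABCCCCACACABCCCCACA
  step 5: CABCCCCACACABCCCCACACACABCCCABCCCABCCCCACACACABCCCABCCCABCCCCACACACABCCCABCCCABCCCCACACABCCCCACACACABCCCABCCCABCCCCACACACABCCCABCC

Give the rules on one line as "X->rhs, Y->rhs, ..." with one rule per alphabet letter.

  step 4 ⇒ step 5: CABCCCABCCCCACACABCCCCACACABCCCCACACABCCCABCCCCACACABCCCCACA ⇒ CA·BCC·C·CA·CA·CA·BCC·C·CA·CA·CA·CA·BCC·CA·BCC·CA·BCC·C·CA·CA·CA·CA·BCC·CA·BCC·CA·BCC·C·CA·CA·CA·CA·BCC·CA·BCC·CA·BCC·C·CA·CA·CA·BCC·C·CA·CA·CA·CA·BCC·CA·BCC·CA·BCC·C·CA·CA·CA·CA·BCC·CA·BCC
    A ↦ BCC
    B ↦ C
    C ↦ CA

A->BCC, B->C, C->CA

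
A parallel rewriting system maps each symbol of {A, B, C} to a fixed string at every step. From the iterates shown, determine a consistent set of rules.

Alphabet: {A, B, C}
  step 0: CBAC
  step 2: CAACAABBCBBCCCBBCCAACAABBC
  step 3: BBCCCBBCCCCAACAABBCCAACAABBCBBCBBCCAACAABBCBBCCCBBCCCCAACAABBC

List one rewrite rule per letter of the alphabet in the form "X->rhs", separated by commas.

A->C, B->CAA, C->BBC

  step 2 ⇒ step 3: CAACAABBCBBCCCBBCCAACAABBC ⇒ BBC·C·C·BBC·C·C·CAA·CAA·BBC·CAA·CAA·BBC·BBC·BBC·CAA·CAA·BBC·BBC·C·C·BBC·C·C·CAA·CAA·BBC
    A ↦ C
    B ↦ CAA
    C ↦ BBC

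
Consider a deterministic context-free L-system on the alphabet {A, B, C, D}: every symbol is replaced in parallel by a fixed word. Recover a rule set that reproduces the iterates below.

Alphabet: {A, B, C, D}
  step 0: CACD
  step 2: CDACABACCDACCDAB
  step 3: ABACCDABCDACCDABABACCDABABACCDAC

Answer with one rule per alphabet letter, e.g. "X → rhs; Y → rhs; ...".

A->CD, B->AC, C->AB, D->AC

  step 2 ⇒ step 3: CDACABACCDACCDAB ⇒ AB·AC·CD·AB·CD·AC·CD·AB·AB·AC·CD·AB·AB·AC·CD·AC
    A ↦ CD
    B ↦ AC
    C ↦ AB
    D ↦ AC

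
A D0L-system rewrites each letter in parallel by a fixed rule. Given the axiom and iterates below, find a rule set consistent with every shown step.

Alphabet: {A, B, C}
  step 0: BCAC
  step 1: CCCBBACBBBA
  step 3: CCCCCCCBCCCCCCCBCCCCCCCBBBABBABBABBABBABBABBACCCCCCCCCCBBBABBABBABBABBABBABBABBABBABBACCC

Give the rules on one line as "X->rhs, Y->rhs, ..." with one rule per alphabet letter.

  step 0 ⇒ step 1: BCAC ⇒ CCC·BBA·CB·BBA
    A ↦ CB
    B ↦ CCC
    C ↦ BBA

A->CB, B->CCC, C->BBA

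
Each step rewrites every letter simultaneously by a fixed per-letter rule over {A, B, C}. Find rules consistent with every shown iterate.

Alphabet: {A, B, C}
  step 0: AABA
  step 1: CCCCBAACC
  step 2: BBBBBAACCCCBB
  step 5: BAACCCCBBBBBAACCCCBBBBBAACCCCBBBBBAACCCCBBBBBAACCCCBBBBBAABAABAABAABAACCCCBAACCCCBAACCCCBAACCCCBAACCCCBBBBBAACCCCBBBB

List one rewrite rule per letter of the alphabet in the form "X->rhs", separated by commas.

A->CC, B->BAA, C->B

  step 1 ⇒ step 2: CCCCBAACC ⇒ B·B·B·B·BAA·CC·CC·B·B
    A ↦ CC
    B ↦ BAA
    C ↦ B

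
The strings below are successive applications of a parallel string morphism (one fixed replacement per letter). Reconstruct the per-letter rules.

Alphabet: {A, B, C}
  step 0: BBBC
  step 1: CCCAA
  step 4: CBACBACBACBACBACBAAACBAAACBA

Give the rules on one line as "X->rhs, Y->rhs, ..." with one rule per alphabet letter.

  step 0 ⇒ step 1: BBBC ⇒ C·C·C·AA
    B ↦ C
    C ↦ AA
    A ↦ BA  (constrained at step 1)

A->BA, B->C, C->AA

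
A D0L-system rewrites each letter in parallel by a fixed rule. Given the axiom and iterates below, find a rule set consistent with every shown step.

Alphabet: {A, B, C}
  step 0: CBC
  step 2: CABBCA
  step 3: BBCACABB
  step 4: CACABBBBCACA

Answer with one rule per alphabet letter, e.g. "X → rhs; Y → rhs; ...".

A->B, B->CA, C->B

  step 3 ⇒ step 4: BBCACABB ⇒ CA·CA·B·B·B·B·CA·CA
    A ↦ B
    B ↦ CA
    C ↦ B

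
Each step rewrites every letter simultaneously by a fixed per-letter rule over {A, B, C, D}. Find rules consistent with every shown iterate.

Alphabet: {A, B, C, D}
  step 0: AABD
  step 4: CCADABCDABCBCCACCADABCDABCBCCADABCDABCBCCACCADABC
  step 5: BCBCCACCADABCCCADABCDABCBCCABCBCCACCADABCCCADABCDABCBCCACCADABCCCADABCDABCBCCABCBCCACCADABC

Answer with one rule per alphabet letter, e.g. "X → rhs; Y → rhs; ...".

A->CA, B->DA, C->BC, D->C

  step 4 ⇒ step 5: CCADABCDABCBCCACCADABCDABCBCCADABCDABCBCCACCADABC ⇒ BC·BC·CA·C·CA·DA·BC·C·CA·DA·BC·DA·BC·BC·CA·BC·BC·CA·C·CA·DA·BC·C·CA·DA·BC·DA·BC·BC·CA·C·CA·DA·BC·C·CA·DA·BC·DA·BC·BC·CA·BC·BC·CA·C·CA·DA·BC
    A ↦ CA
    B ↦ DA
    C ↦ BC
    D ↦ C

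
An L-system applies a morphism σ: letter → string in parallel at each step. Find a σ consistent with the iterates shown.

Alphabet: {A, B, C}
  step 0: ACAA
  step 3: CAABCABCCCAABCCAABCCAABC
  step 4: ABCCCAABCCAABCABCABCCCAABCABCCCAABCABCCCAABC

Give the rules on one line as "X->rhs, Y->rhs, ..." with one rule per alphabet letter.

A->C, B->A, C->ABC

  step 3 ⇒ step 4: CAABCABCCCAABCCAABCCAABC ⇒ ABC·C·C·A·ABC·C·A·ABC·ABC·ABC·C·C·A·ABC·ABC·C·C·A·ABC·ABC·C·C·A·ABC
    A ↦ C
    B ↦ A
    C ↦ ABC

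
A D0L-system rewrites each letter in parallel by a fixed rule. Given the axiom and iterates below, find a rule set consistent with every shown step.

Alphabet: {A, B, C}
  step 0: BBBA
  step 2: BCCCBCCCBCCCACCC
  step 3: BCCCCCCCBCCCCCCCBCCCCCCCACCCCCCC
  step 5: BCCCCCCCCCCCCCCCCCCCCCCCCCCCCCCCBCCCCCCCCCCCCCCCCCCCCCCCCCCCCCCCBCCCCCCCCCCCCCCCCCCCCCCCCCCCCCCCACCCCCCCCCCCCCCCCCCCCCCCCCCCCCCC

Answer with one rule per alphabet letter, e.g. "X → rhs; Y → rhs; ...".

A->AC, B->BC, C->CC

  step 2 ⇒ step 3: BCCCBCCCBCCCACCC ⇒ BC·CC·CC·CC·BC·CC·CC·CC·BC·CC·CC·CC·AC·CC·CC·CC
    A ↦ AC
    B ↦ BC
    C ↦ CC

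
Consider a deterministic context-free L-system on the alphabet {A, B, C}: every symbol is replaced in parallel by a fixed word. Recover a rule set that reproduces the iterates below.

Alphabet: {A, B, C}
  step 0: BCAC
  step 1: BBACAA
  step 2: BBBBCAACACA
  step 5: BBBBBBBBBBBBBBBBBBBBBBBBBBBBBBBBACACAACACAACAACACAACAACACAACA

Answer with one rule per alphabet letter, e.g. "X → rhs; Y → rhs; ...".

A->CA, B->BB, C->A

  step 1 ⇒ step 2: BBACAA ⇒ BB·BB·CA·A·CA·CA
    A ↦ CA
    B ↦ BB
    C ↦ A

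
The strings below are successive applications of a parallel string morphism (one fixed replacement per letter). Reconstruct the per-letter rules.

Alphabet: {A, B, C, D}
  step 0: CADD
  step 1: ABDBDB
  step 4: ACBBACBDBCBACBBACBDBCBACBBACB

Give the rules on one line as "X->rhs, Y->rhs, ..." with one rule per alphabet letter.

A->B, B->CB, C->A, D->DB

  step 0 ⇒ step 1: CADD ⇒ A·B·DB·DB
    A ↦ B
    C ↦ A
    D ↦ DB
    B ↦ CB  (constrained at step 1)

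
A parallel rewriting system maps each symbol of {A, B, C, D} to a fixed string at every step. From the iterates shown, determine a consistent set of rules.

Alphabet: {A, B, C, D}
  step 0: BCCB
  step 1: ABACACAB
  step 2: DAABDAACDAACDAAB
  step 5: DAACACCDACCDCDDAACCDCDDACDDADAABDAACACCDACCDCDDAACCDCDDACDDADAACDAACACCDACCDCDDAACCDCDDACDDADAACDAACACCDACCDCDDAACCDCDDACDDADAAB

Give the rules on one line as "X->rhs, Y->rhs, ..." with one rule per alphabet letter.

A->DA, B->AB, C->AC, D->CD

  step 1 ⇒ step 2: ABACACAB ⇒ DA·AB·DA·AC·DA·AC·DA·AB
    A ↦ DA
    B ↦ AB
    C ↦ AC
    D ↦ CD  (constrained at step 2)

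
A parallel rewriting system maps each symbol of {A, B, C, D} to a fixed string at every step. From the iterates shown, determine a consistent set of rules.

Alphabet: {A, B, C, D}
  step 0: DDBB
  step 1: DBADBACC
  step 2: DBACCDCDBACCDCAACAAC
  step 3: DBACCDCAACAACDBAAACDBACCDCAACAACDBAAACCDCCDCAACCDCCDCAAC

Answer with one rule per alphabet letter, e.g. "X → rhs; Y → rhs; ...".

  step 2 ⇒ step 3: DBACCDCDBACCDCAACAAC ⇒ DBA·C·CDC·AAC·AAC·DBA·AAC·DBA·C·CDC·AAC·AAC·DBA·AAC·CDC·CDC·AAC·CDC·CDC·AAC
    A ↦ CDC
    B ↦ C
    C ↦ AAC
    D ↦ DBA

A->CDC, B->C, C->AAC, D->DBA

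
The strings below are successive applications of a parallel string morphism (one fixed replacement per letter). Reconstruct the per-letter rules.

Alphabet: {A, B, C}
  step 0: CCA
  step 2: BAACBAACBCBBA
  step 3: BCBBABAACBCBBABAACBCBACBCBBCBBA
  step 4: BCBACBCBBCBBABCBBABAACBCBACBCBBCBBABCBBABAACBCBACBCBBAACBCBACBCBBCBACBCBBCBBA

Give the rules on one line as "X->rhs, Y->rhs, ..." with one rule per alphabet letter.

A->BA, B->BCB, C->AC

  step 3 ⇒ step 4: BCBBABAACBCBBABAACBCBACBCBBCBBA ⇒ BCB·AC·BCB·BCB·BA·BCB·BA·BA·AC·BCB·AC·BCB·BCB·BA·BCB·BA·BA·AC·BCB·AC·BCB·BA·AC·BCB·AC·BCB·BCB·AC·BCB·BCB·BA
    A ↦ BA
    B ↦ BCB
    C ↦ AC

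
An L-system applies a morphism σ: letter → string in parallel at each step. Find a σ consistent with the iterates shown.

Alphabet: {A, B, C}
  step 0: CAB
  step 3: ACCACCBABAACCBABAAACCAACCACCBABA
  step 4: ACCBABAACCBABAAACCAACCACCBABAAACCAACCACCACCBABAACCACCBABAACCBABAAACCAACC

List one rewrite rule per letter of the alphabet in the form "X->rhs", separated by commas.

A->ACC, B->A, C->BA

  step 3 ⇒ step 4: ACCACCBABAACCBABAAACCAACCACCBABA ⇒ ACC·BA·BA·ACC·BA·BA·A·ACC·A·ACC·ACC·BA·BA·A·ACC·A·ACC·ACC·ACC·BA·BA·ACC·ACC·BA·BA·ACC·BA·BA·A·ACC·A·ACC
    A ↦ ACC
    B ↦ A
    C ↦ BA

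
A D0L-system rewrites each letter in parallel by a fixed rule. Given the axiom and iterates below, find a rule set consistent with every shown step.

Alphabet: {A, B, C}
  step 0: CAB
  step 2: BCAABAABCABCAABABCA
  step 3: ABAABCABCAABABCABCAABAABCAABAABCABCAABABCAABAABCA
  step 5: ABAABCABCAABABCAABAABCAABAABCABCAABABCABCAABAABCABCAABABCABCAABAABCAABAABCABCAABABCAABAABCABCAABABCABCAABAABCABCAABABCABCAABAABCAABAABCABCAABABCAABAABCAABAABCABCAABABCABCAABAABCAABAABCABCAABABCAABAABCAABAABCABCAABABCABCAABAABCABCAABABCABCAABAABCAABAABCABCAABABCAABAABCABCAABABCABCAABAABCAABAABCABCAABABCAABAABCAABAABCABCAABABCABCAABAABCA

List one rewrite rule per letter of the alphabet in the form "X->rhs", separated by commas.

A->BCA, B->ABA, C->A

  step 2 ⇒ step 3: BCAABAABCABCAABABCA ⇒ ABA·A·BCA·BCA·ABA·BCA·BCA·ABA·A·BCA·ABA·A·BCA·BCA·ABA·BCA·ABA·A·BCA
    A ↦ BCA
    B ↦ ABA
    C ↦ A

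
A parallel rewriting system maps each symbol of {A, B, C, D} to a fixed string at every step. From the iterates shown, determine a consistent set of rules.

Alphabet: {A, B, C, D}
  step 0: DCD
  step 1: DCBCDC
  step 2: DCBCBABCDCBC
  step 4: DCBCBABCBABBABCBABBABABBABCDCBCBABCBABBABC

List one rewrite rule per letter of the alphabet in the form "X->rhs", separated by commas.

  step 1 ⇒ step 2: DCBCDC ⇒ DC·BC·BA·BC·DC·BC
    B ↦ BA
    C ↦ BC
    D ↦ DC
    A ↦ B  (constrained at step 2)

A->B, B->BA, C->BC, D->DC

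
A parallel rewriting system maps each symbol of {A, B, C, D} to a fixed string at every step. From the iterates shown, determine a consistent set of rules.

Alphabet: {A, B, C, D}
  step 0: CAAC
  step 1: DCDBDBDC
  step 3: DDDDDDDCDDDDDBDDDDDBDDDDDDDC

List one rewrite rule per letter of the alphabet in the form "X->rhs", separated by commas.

  step 0 ⇒ step 1: CAAC ⇒ DC·DB·DB·DC
    A ↦ DB
    C ↦ DC
    B ↦ A  (constrained at step 1)
    D ↦ DD  (constrained at step 1)

A->DB, B->A, C->DC, D->DD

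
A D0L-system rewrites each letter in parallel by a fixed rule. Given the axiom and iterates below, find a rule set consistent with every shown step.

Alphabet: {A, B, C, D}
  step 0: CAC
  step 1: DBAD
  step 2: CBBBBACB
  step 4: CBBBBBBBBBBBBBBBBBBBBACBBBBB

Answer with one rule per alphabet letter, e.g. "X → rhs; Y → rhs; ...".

  step 1 ⇒ step 2: DBAD ⇒ CB·BB·BA·CB
    A ↦ BA
    B ↦ BB
    D ↦ CB
  step 0 ⇒ step 1: CAC ⇒ D·BA·D
    C ↦ D

A->BA, B->BB, C->D, D->CB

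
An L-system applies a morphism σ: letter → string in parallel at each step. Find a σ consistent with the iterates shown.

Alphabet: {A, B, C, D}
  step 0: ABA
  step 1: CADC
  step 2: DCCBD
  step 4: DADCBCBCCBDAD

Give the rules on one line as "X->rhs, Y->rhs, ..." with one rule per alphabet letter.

A->C, B->AD, C->D, D->CB

  step 1 ⇒ step 2: CADC ⇒ D·C·CB·D
    A ↦ C
    C ↦ D
    D ↦ CB
  step 0 ⇒ step 1: ABA ⇒ C·AD·C
    B ↦ AD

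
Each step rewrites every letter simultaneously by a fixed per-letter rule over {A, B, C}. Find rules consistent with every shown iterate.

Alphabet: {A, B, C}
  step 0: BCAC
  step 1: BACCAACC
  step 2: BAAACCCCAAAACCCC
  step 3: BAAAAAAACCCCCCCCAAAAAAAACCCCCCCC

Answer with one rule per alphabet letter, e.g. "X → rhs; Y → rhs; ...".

A->AA, B->BA, C->CC

  step 2 ⇒ step 3: BAAACCCCAAAACCCC ⇒ BA·AA·AA·AA·CC·CC·CC·CC·AA·AA·AA·AA·CC·CC·CC·CC
    A ↦ AA
    B ↦ BA
    C ↦ CC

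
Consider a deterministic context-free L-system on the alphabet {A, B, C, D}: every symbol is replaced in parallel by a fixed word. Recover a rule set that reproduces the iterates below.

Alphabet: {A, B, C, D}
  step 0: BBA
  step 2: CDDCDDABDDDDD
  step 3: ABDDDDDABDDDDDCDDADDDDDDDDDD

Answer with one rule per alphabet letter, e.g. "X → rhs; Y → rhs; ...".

A->CDD, B->A, C->ABD, D->DD

  step 2 ⇒ step 3: CDDCDDABDDDDD ⇒ ABD·DD·DD·ABD·DD·DD·CDD·A·DD·DD·DD·DD·DD
    A ↦ CDD
    B ↦ A
    C ↦ ABD
    D ↦ DD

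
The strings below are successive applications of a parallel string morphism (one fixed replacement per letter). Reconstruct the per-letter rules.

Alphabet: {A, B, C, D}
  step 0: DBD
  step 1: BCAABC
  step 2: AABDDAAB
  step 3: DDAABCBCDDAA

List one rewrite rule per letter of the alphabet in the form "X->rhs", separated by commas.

A->D, B->AA, C->B, D->BC

  step 2 ⇒ step 3: AABDDAAB ⇒ D·D·AA·BC·BC·D·D·AA
    A ↦ D
    B ↦ AA
    D ↦ BC
  step 1 ⇒ step 2: BCAABC ⇒ AA·B·D·D·AA·B
    C ↦ B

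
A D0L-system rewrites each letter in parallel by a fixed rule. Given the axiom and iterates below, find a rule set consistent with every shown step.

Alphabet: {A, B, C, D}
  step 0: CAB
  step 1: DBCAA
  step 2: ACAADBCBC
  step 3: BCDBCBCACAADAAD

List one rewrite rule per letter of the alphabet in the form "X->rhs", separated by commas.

A->BC, B->AA, C->D, D->AC

  step 2 ⇒ step 3: ACAADBCBC ⇒ BC·D·BC·BC·AC·AA·D·AA·D
    A ↦ BC
    B ↦ AA
    C ↦ D
    D ↦ AC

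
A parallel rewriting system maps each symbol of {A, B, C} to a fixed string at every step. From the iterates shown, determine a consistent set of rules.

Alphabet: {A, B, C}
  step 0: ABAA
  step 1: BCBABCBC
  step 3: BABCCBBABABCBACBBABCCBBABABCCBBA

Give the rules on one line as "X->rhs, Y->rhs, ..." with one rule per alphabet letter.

A->BC, B->BA, C->CB

  step 0 ⇒ step 1: ABAA ⇒ BC·BA·BC·BC
    A ↦ BC
    B ↦ BA
    C ↦ CB  (constrained at step 1)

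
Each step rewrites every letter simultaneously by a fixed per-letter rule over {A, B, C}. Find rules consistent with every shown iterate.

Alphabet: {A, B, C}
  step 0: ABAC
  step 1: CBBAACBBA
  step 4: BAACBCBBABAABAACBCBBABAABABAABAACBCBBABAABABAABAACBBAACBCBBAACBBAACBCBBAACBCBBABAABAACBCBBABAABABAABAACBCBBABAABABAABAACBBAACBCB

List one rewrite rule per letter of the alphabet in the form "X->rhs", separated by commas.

  step 0 ⇒ step 1: ABAC ⇒ CB·BAA·CB·BA
    A ↦ CB
    B ↦ BAA
    C ↦ BA

A->CB, B->BAA, C->BA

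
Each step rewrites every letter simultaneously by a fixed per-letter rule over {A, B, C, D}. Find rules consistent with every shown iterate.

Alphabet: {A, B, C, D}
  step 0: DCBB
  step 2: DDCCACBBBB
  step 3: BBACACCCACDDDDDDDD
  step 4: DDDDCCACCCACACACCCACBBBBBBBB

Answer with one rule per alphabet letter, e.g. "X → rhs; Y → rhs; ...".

  step 3 ⇒ step 4: BBACACCCACDDDDDDDD ⇒ DD·DD·CC·AC·CC·AC·AC·AC·CC·AC·B·B·B·B·B·B·B·B
    A ↦ CC
    B ↦ DD
    C ↦ AC
    D ↦ B

A->CC, B->DD, C->AC, D->B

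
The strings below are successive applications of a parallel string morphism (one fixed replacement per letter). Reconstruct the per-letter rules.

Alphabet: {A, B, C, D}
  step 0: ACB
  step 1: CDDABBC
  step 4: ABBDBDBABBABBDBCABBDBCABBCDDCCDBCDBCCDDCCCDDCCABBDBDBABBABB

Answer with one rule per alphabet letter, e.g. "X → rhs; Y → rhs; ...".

  step 0 ⇒ step 1: ACB ⇒ CDD·ABB·C
    A ↦ CDD
    B ↦ C
    C ↦ ABB
    D ↦ DB  (constrained at step 1)

A->CDD, B->C, C->ABB, D->DB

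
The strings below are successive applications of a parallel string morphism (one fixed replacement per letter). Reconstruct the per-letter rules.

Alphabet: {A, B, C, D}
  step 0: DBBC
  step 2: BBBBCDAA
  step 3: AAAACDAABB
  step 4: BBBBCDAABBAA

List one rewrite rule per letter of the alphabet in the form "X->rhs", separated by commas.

  step 3 ⇒ step 4: AAAACDAABB ⇒ B·B·B·B·CD·AA·B·B·A·A
    A ↦ B
    B ↦ A
    C ↦ CD
    D ↦ AA

A->B, B->A, C->CD, D->AA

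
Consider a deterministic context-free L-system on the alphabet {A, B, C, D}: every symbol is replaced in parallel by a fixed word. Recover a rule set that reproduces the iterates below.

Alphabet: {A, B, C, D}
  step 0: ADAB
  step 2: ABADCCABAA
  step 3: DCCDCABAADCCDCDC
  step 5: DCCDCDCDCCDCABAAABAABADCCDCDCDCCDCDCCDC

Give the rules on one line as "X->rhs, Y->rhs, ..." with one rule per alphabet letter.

A->DC, B->C, C->A, D->AB

  step 2 ⇒ step 3: ABADCCABAA ⇒ DC·C·DC·AB·A·A·DC·C·DC·DC
    A ↦ DC
    B ↦ C
    C ↦ A
    D ↦ AB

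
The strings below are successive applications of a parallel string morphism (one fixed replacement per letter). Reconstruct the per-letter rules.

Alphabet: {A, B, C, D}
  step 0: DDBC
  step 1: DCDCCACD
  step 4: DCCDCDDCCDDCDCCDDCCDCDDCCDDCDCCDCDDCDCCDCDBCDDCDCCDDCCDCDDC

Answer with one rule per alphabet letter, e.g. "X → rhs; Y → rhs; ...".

  step 0 ⇒ step 1: DDBC ⇒ DC·DC·CA·CD
    B ↦ CA
    C ↦ CD
    D ↦ DC
    A ↦ B  (constrained at step 1)

A->B, B->CA, C->CD, D->DC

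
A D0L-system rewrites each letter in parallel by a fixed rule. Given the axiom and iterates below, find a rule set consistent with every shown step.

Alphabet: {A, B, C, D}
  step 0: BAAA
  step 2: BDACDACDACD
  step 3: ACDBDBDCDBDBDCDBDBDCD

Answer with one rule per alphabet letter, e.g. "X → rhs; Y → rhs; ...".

A->BD, B->A, C->BD, D->CD

  step 2 ⇒ step 3: BDACDACDACD ⇒ A·CD·BD·BD·CD·BD·BD·CD·BD·BD·CD
    A ↦ BD
    B ↦ A
    C ↦ BD
    D ↦ CD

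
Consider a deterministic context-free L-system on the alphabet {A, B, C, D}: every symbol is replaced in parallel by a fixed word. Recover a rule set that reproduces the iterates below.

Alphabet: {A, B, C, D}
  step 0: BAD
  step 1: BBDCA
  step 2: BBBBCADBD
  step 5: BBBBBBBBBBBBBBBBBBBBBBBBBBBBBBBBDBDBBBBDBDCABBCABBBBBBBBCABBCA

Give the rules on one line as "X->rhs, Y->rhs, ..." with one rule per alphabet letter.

A->D, B->BB, C->DB, D->CA

  step 1 ⇒ step 2: BBDCA ⇒ BB·BB·CA·DB·D
    A ↦ D
    B ↦ BB
    C ↦ DB
    D ↦ CA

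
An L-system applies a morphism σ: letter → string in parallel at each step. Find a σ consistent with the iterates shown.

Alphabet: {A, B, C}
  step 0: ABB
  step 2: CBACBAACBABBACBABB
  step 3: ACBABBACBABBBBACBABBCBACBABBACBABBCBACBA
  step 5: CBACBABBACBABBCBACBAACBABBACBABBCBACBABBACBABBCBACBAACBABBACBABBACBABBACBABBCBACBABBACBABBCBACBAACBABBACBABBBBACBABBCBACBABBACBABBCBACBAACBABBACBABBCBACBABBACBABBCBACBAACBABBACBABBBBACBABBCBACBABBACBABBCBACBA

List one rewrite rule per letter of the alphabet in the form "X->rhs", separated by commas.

  step 2 ⇒ step 3: CBACBAACBABBACBABB ⇒ A·CBA·BB·A·CBA·BB·BB·A·CBA·BB·CBA·CBA·BB·A·CBA·BB·CBA·CBA
    A ↦ BB
    B ↦ CBA
    C ↦ A

A->BB, B->CBA, C->A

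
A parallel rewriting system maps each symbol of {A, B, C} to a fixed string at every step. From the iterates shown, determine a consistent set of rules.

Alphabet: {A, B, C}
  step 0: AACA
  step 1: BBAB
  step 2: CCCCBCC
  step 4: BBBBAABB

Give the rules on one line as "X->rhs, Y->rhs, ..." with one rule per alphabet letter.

  step 1 ⇒ step 2: BBAB ⇒ CC·CC·B·CC
    A ↦ B
    B ↦ CC
  step 0 ⇒ step 1: AACA ⇒ B·B·A·B
    C ↦ A

A->B, B->CC, C->A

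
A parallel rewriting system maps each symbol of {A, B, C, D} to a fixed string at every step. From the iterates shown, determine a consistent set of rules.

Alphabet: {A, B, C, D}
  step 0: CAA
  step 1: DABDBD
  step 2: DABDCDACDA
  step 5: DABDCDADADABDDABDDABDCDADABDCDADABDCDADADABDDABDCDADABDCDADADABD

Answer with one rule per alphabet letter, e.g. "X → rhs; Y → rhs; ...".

A->BD, B->C, C->DA, D->DA

  step 1 ⇒ step 2: DABDBD ⇒ DA·BD·C·DA·C·DA
    A ↦ BD
    B ↦ C
    D ↦ DA
  step 0 ⇒ step 1: CAA ⇒ DA·BD·BD
    C ↦ DA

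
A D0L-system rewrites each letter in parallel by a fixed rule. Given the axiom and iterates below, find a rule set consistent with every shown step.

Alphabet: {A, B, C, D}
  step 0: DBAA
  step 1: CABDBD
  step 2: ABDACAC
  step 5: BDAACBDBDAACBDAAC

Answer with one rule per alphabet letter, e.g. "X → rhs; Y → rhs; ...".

  step 1 ⇒ step 2: CABDBD ⇒ A·BD·A·C·A·C
    A ↦ BD
    B ↦ A
    C ↦ A
    D ↦ C

A->BD, B->A, C->A, D->C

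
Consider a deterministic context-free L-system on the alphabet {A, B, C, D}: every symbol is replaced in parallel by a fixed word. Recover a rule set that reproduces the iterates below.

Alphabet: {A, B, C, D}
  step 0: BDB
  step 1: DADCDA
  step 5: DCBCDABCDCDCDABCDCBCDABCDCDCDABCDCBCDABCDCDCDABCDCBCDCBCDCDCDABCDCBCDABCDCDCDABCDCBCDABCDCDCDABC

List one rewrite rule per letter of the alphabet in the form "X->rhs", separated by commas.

  step 0 ⇒ step 1: BDB ⇒ DA·DC·DA
    B ↦ DA
    D ↦ DC
    A ↦ DC  (constrained at step 1)
    C ↦ BC  (constrained at step 1)

A->DC, B->DA, C->BC, D->DC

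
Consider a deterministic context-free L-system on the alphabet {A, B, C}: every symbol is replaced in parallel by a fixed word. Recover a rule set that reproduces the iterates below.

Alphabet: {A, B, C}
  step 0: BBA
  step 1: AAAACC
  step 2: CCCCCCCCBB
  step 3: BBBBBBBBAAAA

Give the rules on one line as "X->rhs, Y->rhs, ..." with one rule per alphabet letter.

A->CC, B->AA, C->B

  step 2 ⇒ step 3: CCCCCCCCBB ⇒ B·B·B·B·B·B·B·B·AA·AA
    B ↦ AA
    C ↦ B
  step 0 ⇒ step 1: BBA ⇒ AA·AA·CC
    A ↦ CC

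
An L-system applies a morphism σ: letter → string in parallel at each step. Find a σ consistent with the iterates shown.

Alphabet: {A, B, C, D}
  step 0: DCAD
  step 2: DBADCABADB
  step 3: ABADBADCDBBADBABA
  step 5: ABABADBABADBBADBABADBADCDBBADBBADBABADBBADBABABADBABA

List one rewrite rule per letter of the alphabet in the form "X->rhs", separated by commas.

A->DB, B->BA, C->DC, D->A

  step 2 ⇒ step 3: DBADCABADB ⇒ A·BA·DB·A·DC·DB·BA·DB·A·BA
    A ↦ DB
    B ↦ BA
    C ↦ DC
    D ↦ A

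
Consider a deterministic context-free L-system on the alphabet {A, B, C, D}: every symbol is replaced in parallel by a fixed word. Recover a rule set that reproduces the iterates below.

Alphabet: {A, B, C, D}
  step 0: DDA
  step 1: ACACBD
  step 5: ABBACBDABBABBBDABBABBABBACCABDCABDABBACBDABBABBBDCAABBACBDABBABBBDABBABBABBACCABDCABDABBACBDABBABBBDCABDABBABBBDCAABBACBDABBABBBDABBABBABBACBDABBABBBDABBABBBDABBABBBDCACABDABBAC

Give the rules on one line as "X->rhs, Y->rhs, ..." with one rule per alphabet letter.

A->BD, B->ABB, C->CA, D->AC

  step 0 ⇒ step 1: DDA ⇒ AC·AC·BD
    A ↦ BD
    D ↦ AC
    B ↦ ABB  (constrained at step 1)
    C ↦ CA  (constrained at step 1)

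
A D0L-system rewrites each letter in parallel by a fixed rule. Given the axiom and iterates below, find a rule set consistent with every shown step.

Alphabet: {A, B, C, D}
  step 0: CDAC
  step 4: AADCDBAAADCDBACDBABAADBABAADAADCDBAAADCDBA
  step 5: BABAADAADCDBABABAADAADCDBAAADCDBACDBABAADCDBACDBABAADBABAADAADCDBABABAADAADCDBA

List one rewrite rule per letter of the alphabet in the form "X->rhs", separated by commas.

  step 4 ⇒ step 5: AADCDBAAADCDBACDBABAADBABAADAADCDBAAADCDBA ⇒ BA·BA·AD·A·AD·CD·BA·BA·BA·AD·A·AD·CD·BA·A·AD·CD·BA·CD·BA·BA·AD·CD·BA·CD·BA·BA·AD·BA·BA·AD·A·AD·CD·BA·BA·BA·AD·A·AD·CD·BA
    A ↦ BA
    B ↦ CD
    C ↦ A
    D ↦ AD

A->BA, B->CD, C->A, D->AD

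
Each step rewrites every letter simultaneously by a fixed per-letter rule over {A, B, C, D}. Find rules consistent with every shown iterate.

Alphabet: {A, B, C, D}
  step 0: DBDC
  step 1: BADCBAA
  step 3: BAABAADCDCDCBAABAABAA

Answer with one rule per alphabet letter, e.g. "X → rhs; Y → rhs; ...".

  step 0 ⇒ step 1: DBDC ⇒ BA·DC·BA·A
    B ↦ DC
    C ↦ A
    D ↦ BA
    A ↦ DC  (constrained at step 1)

A->DC, B->DC, C->A, D->BA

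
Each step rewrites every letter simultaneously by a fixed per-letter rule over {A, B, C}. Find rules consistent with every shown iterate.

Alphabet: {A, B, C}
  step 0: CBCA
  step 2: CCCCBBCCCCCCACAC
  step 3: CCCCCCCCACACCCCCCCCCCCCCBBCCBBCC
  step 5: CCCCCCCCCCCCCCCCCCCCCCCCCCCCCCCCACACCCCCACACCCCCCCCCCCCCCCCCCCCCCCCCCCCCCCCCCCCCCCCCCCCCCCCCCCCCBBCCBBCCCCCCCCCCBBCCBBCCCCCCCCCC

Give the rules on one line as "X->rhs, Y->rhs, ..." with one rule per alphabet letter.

A->BB, B->AC, C->CC

  step 2 ⇒ step 3: CCCCBBCCCCCCACAC ⇒ CC·CC·CC·CC·AC·AC·CC·CC·CC·CC·CC·CC·BB·CC·BB·CC
    A ↦ BB
    B ↦ AC
    C ↦ CC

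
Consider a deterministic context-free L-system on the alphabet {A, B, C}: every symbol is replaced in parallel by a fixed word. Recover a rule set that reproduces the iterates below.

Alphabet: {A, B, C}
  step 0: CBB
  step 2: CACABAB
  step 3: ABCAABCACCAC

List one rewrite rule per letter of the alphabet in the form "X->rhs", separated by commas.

A->CA, B->C, C->AB

  step 2 ⇒ step 3: CACABAB ⇒ AB·CA·AB·CA·C·CA·C
    A ↦ CA
    B ↦ C
    C ↦ AB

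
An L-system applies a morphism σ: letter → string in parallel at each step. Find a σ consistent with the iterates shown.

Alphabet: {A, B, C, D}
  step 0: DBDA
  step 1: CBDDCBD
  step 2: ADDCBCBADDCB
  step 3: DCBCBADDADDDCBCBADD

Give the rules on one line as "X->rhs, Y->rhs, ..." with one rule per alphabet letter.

  step 2 ⇒ step 3: ADDCBCBADDCB ⇒ D·CB·CB·A·DD·A·DD·D·CB·CB·A·DD
    A ↦ D
    B ↦ DD
    C ↦ A
    D ↦ CB

A->D, B->DD, C->A, D->CB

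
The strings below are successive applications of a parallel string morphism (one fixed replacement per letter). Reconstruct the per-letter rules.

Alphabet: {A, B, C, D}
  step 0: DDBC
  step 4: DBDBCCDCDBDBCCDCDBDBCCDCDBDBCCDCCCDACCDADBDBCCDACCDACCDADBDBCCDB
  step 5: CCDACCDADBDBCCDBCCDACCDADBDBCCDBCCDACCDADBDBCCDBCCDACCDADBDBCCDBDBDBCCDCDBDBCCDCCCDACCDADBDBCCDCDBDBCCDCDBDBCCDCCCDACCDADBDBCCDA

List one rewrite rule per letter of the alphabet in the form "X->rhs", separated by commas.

  step 4 ⇒ step 5: DBDBCCDCDBDBCCDCDBDBCCDCDBDBCCDCCCDACCDADBDBCCDACCDACCDADBDBCCDB ⇒ CC·DA·CC·DA·DB·DB·CC·DB·CC·DA·CC·DA·DB·DB·CC·DB·CC·DA·CC·DA·DB·DB·CC·DB·CC·DA·CC·DA·DB·DB·CC·DB·DB·DB·CC·DC·DB·DB·CC·DC·CC·DA·CC·DA·DB·DB·CC·DC·DB·DB·CC·DC·DB·DB·CC·DC·CC·DA·CC·DA·DB·DB·CC·DA
    A ↦ DC
    B ↦ DA
    C ↦ DB
    D ↦ CC

A->DC, B->DA, C->DB, D->CC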